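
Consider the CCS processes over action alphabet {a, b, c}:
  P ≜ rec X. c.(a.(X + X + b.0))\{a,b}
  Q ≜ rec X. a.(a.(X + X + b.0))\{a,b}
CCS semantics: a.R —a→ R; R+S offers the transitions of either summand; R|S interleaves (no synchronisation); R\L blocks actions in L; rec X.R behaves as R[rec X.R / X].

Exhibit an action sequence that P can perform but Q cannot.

c

P's transition system — 2 states:
  u0 = rec X. c.(a.(X + X + b.0))\{a,b} :: ··c··> u1
  u1 = (a.((rec X. c.(a.(X + X + b.0))\{a,b}) + (rec X. c.(a.(X + X + b.0))\{a,b}) + b.0))\{a,b} :: deadlocked
Q's transition system — 2 states:
  v0 = rec X. a.(a.(X + X + b.0))\{a,b} :: ··a··> v1
  v1 = (a.((rec X. a.(a.(X + X + b.0))\{a,b}) + (rec X. a.(a.(X + X + b.0))\{a,b}) + b.0))\{a,b} :: deadlocked
Trace ⟨c⟩ through P, begin at {u0}:
  [1] c ⇒ {u1}
  ✓ P
Trace ⟨c⟩ through Q, begin at {v0}:
  [1] c ⇒ ∅ (Q stuck)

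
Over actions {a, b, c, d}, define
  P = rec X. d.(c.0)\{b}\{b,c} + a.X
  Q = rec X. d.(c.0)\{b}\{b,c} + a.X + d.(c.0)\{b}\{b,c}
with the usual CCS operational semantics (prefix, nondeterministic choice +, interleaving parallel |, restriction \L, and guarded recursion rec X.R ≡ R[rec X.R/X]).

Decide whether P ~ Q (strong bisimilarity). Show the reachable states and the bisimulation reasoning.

LTS(P): 2 reachable states
  s0 = rec X. d.(c.0)\{b}\{b,c} + a.X ⊢ -a-> s0, -d-> s1
  s1 = (c.0)\{b}\{b,c} ⊢ deadlocked
LTS(Q): 2 reachable states
  t0 = rec X. d.(c.0)\{b}\{b,c} + a.X + d.(c.0)\{b}\{b,c} ⊢ -a-> t0, -d-> t1
  t1 = (c.0)\{b}\{b,c} ⊢ deadlocked
Coarsest stable partition (strong bisimilarity classes):
  B0 = {s0, t0}
  B1 = {s1, t1}
s0 ∈ B0, t0 ∈ B0 → same block

P ~ Q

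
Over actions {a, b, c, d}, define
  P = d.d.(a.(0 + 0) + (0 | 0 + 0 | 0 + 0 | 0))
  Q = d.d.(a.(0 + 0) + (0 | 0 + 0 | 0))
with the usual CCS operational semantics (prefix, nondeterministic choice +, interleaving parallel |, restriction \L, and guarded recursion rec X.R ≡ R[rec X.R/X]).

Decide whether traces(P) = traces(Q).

LTS(P): 4 reachable states
  u0 = d.d.(a.(0 + 0) + (0 | 0 + 0 | 0 + 0 | 0)) | —d→ u1
  u1 = d.(a.(0 + 0) + (0 | 0 + 0 | 0 + 0 | 0)) | —d→ u2
  u2 = a.(0 + 0) + (0 | 0 + 0 | 0 + 0 | 0) | —a→ u3
  u3 = 0 + 0 | stopped
LTS(Q): 4 reachable states
  v0 = d.d.(a.(0 + 0) + (0 | 0 + 0 | 0)) | —d→ v1
  v1 = d.(a.(0 + 0) + (0 | 0 + 0 | 0)) | —d→ v2
  v2 = a.(0 + 0) + (0 | 0 + 0 | 0) | —a→ v3
  v3 = 0 + 0 | stopped
Partition-refinement fixed point:
  B0 = {u0, v0}
  B1 = {u1, v1}
  B2 = {u2, v2}
  B3 = {u3, v3}
u0 ∈ B0, v0 ∈ B0 → same block
Bisimilar ⇒ trace-equivalent.

YES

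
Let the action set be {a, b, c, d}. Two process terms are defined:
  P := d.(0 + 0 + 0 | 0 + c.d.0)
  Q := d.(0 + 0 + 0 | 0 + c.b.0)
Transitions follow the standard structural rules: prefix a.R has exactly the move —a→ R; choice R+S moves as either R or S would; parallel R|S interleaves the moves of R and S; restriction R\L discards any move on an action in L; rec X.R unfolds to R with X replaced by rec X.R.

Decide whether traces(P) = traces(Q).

traces(P) ≠ traces(Q) — witness ⟨dcd⟩

P's transition system — 4 states:
  u0 = d.(0 + 0 + 0 | 0 + c.d.0) ⊢ ··d··> u1
  u1 = 0 + 0 + 0 | 0 + c.d.0 ⊢ ··c··> u2
  u2 = d.0 ⊢ ··d··> u3
  u3 = 0 ⊢ (no moves)
Q's transition system — 4 states:
  v0 = d.(0 + 0 + 0 | 0 + c.b.0) ⊢ ··d··> v1
  v1 = 0 + 0 + 0 | 0 + c.b.0 ⊢ ··c··> v2
  v2 = b.0 ⊢ ··b··> v3
  v3 = 0 ⊢ (no moves)
Executing dcd from P (initial set {u0}):
  [1] d ⇒ {u1}
  [2] c ⇒ {u2}
  [3] d ⇒ {u3}
  P completes σ.
Executing dcd from Q (initial set {v0}):
  [1] d ⇒ {v1}
  [2] c ⇒ {v2}
  [3] d ⇒ ∅ (Q stuck)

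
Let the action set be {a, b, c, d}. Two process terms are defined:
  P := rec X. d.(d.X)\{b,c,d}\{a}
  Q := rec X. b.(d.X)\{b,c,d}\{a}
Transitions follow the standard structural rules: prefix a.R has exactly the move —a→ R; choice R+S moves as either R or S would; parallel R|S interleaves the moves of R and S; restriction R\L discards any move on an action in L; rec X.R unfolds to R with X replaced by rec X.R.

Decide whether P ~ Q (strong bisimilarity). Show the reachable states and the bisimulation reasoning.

NO

Reachable graph of P (2 states):
  m0 = rec X. d.(d.X)\{b,c,d}\{a} → -d-> m1
  m1 = (d.(rec X. d.(d.X)\{b,c,d}\{a}))\{b,c,d}\{a} → (no moves)
Reachable graph of Q (2 states):
  n0 = rec X. b.(d.X)\{b,c,d}\{a} → -b-> n1
  n1 = (d.(rec X. b.(d.X)\{b,c,d}\{a}))\{b,c,d}\{a} → (no moves)
Partition-refinement fixed point:
  B0 = {m0}
  B1 = {m1, n1}
  B2 = {n0}
m0 ∈ B0, n0 ∈ B2 → different blocks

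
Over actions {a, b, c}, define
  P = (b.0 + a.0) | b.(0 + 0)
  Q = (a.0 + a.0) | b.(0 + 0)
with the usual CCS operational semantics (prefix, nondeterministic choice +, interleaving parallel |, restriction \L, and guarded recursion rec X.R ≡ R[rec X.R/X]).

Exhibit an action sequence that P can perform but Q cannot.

bb

P's transition system — 4 states:
  s0 = (b.0 + a.0) | b.(0 + 0) | -a-> s1, -b-> s1, -b-> s2
  s1 = 0 | b.(0 + 0) | -b-> s3
  s2 = (b.0 + a.0) | (0 + 0) | -a-> s3, -b-> s3
  s3 = 0 | (0 + 0) | stopped
Q's transition system — 4 states:
  t0 = (a.0 + a.0) | b.(0 + 0) | -a-> t1, -b-> t2
  t1 = 0 | b.(0 + 0) | -b-> t3
  t2 = (a.0 + a.0) | (0 + 0) | -a-> t3
  t3 = 0 | (0 + 0) | stopped
Run σ = ⟨bb⟩ on P: start {s0}
  after b @ step 1: {s1, s2}
  after b @ step 2: {s3}
  ✓ P
Run σ = ⟨bb⟩ on Q: start {t0}
  after b @ step 1: {t2}
  after b @ step 2: ∅ (Q stuck)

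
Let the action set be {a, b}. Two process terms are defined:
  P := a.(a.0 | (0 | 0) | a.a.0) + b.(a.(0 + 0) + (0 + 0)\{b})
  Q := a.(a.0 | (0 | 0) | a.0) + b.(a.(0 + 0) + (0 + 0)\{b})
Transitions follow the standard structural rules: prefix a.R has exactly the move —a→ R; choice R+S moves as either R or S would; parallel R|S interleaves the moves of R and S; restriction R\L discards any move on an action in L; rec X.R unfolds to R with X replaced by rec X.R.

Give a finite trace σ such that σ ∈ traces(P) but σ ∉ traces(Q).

aaaa

P's transition system — 9 states:
  m0 = a.(a.0 | (0 | 0) | a.a.0) + b.(a.(0 + 0) + (0 + 0)\{b}) ⊢ --a--▸ m1, --b--▸ m2
  m1 = a.0 | (0 | 0) | a.a.0 ⊢ --a--▸ m3, --a--▸ m4
  m2 = a.(0 + 0) + (0 + 0)\{b} ⊢ --a--▸ m5
  m3 = 0 | (0 | 0) | a.a.0 ⊢ --a--▸ m6
  m4 = a.0 | (0 | 0) | a.0 ⊢ --a--▸ m6, --a--▸ m7
  m5 = 0 + 0 ⊢ stopped
  m6 = 0 | (0 | 0) | a.0 ⊢ --a--▸ m8
  m7 = a.0 | (0 | 0) | 0 ⊢ --a--▸ m8
  m8 = 0 | (0 | 0) | 0 ⊢ stopped
Q's transition system — 7 states:
  n0 = a.(a.0 | (0 | 0) | a.0) + b.(a.(0 + 0) + (0 + 0)\{b}) ⊢ --a--▸ n1, --b--▸ n2
  n1 = a.0 | (0 | 0) | a.0 ⊢ --a--▸ n3, --a--▸ n4
  n2 = a.(0 + 0) + (0 + 0)\{b} ⊢ --a--▸ n5
  n3 = 0 | (0 | 0) | a.0 ⊢ --a--▸ n6
  n4 = a.0 | (0 | 0) | 0 ⊢ --a--▸ n6
  n5 = 0 + 0 ⊢ stopped
  n6 = 0 | (0 | 0) | 0 ⊢ stopped
Trace ⟨aaaa⟩ through P, begin at {m0}:
  [1] a ⇒ {m1}
  [2] a ⇒ {m3, m4}
  [3] a ⇒ {m6, m7}
  [4] a ⇒ {m8}
  ✓ P
Trace ⟨aaaa⟩ through Q, begin at {n0}:
  [1] a ⇒ {n1}
  [2] a ⇒ {n3, n4}
  [3] a ⇒ {n6}
  [4] a ⇒ ∅  — Q cannot continue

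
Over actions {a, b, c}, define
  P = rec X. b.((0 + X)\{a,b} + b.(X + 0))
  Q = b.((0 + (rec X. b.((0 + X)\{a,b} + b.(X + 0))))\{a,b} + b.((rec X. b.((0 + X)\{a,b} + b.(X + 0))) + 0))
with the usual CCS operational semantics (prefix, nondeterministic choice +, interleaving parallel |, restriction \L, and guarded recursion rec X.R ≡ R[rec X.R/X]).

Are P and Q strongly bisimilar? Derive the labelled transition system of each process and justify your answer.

bisimilar

P's transition system — 3 states:
  s0 = rec X. b.((0 + X)\{a,b} + b.(X + 0)) :: -b-> s1
  s1 = (0 + (rec X. b.((0 + X)\{a,b} + b.(X + 0))))\{a,b} + b.((rec X. b.((0 + X)\{a,b} + b.(X + 0))) + 0) :: -b-> s2
  s2 = (rec X. b.((0 + X)\{a,b} + b.(X + 0))) + 0 :: -b-> s1
Q's transition system — 3 states:
  t0 = b.((0 + (rec X. b.((0 + X)\{a,b} + b.(X + 0))))\{a,b} + b.((rec X. b.((0 + X)\{a,b} + b.(X + 0))) + 0)) :: -b-> t1
  t1 = (0 + (rec X. b.((0 + X)\{a,b} + b.(X + 0))))\{a,b} + b.((rec X. b.((0 + X)\{a,b} + b.(X + 0))) + 0) :: -b-> t2
  t2 = (rec X. b.((0 + X)\{a,b} + b.(X + 0))) + 0 :: -b-> t1
Partition-refinement fixed point:
  B0 = {s0, s1, s2, t0, t1, t2}
s0 ∈ B0, t0 ∈ B0 → same block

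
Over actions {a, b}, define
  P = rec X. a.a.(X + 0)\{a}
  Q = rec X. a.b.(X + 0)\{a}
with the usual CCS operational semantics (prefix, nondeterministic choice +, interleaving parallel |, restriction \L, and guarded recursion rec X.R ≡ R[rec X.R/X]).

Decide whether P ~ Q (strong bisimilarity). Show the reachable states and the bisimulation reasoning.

LTS(P): 3 reachable states
  s0 = rec X. a.a.(X + 0)\{a} → —a→ s1
  s1 = a.((rec X. a.a.(X + 0)\{a}) + 0)\{a} → —a→ s2
  s2 = ((rec X. a.a.(X + 0)\{a}) + 0)\{a} → ∅
LTS(Q): 3 reachable states
  t0 = rec X. a.b.(X + 0)\{a} → —a→ t1
  t1 = b.((rec X. a.b.(X + 0)\{a}) + 0)\{a} → —b→ t2
  t2 = ((rec X. a.b.(X + 0)\{a}) + 0)\{a} → ∅
Coarsest stable partition (strong bisimilarity classes):
  B0 = {s0}
  B1 = {s1}
  B2 = {s2, t2}
  B3 = {t0}
  B4 = {t1}
s0 ∈ B0, t0 ∈ B3 → different blocks

P ≁ Q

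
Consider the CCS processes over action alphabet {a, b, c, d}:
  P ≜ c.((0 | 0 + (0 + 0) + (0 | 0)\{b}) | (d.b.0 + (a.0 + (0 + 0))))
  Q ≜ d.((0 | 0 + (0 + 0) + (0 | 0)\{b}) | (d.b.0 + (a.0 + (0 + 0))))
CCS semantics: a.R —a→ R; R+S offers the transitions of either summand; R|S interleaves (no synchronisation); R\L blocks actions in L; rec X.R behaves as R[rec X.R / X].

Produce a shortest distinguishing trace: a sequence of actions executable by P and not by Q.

c

Reachable graph of P (4 states):
  m0 = c.((0 | 0 + (0 + 0) + (0 | 0)\{b}) | (d.b.0 + (a.0 + (0 + 0)))) → =c=> m1
  m1 = (0 | 0 + (0 + 0) + (0 | 0)\{b}) | (d.b.0 + (a.0 + (0 + 0))) → =a=> m2, =d=> m3
  m2 = (0 | 0 + (0 + 0) + (0 | 0)\{b}) | 0 → ·
  m3 = (0 | 0 + (0 + 0) + (0 | 0)\{b}) | b.0 → =b=> m2
Reachable graph of Q (4 states):
  n0 = d.((0 | 0 + (0 + 0) + (0 | 0)\{b}) | (d.b.0 + (a.0 + (0 + 0)))) → =d=> n1
  n1 = (0 | 0 + (0 + 0) + (0 | 0)\{b}) | (d.b.0 + (a.0 + (0 + 0))) → =a=> n2, =d=> n3
  n2 = (0 | 0 + (0 + 0) + (0 | 0)\{b}) | 0 → ·
  n3 = (0 | 0 + (0 + 0) + (0 | 0)\{b}) | b.0 → =b=> n2
Run σ = ⟨c⟩ on P: start {m0}
  after c @ step 1: {m1}
  ✓ P
Run σ = ⟨c⟩ on Q: start {n0}
  after c @ step 1: ∅  — Q cannot continue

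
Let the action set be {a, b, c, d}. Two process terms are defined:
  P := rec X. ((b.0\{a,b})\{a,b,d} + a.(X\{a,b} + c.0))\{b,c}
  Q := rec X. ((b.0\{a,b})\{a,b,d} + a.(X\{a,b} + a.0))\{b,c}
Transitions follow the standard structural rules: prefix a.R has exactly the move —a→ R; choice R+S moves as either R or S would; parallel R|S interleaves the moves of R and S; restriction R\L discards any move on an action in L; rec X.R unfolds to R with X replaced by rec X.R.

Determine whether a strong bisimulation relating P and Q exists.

LTS(P): 2 reachable states
  u0 = rec X. ((b.0\{a,b})\{a,b,d} + a.(X\{a,b} + c.0))\{b,c} | —a→ u1
  u1 = ((rec X. ((b.0\{a,b})\{a,b,d} + a.(X\{a,b} + c.0))\{b,c})\{a,b} + c.0)\{b,c} | ·
LTS(Q): 3 reachable states
  v0 = rec X. ((b.0\{a,b})\{a,b,d} + a.(X\{a,b} + a.0))\{b,c} | —a→ v1
  v1 = ((rec X. ((b.0\{a,b})\{a,b,d} + a.(X\{a,b} + a.0))\{b,c})\{a,b} + a.0)\{b,c} | —a→ v2
  v2 = 0\{b,c} | ·
Partition-refinement fixed point:
  B0 = {u0, v1}
  B1 = {u1, v2}
  B2 = {v0}
u0 ∈ B0, v0 ∈ B2 → different blocks

P ≁ Q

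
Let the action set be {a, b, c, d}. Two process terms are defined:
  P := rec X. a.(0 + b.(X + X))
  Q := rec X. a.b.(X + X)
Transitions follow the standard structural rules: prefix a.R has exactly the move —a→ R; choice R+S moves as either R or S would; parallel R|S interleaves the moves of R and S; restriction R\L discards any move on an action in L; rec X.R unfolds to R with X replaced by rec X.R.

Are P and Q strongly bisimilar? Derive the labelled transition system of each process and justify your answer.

YES

LTS(P): 3 reachable states
  u0 = rec X. a.(0 + b.(X + X)) | -a-> u1
  u1 = 0 + b.((rec X. a.(0 + b.(X + X))) + (rec X. a.(0 + b.(X + X)))) | -b-> u2
  u2 = (rec X. a.(0 + b.(X + X))) + (rec X. a.(0 + b.(X + X))) | -a-> u1
LTS(Q): 3 reachable states
  v0 = rec X. a.b.(X + X) | -a-> v1
  v1 = b.((rec X. a.b.(X + X)) + (rec X. a.b.(X + X))) | -b-> v2
  v2 = (rec X. a.b.(X + X)) + (rec X. a.b.(X + X)) | -a-> v1
Coarsest stable partition (strong bisimilarity classes):
  B0 = {u0, u2, v0, v2}
  B1 = {u1, v1}
u0 ∈ B0, v0 ∈ B0 → same block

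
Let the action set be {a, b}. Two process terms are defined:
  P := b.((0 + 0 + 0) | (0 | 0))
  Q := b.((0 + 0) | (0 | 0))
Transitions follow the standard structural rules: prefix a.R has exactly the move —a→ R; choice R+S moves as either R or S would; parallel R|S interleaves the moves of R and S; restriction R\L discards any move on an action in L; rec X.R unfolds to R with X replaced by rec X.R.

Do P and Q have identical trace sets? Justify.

YES

Reachable graph of P (2 states):
  s0 = b.((0 + 0 + 0) | (0 | 0)) → -b-> s1
  s1 = (0 + 0 + 0) | (0 | 0) → ·
Reachable graph of Q (2 states):
  t0 = b.((0 + 0) | (0 | 0)) → -b-> t1
  t1 = (0 + 0) | (0 | 0) → ·
Coarsest stable partition (strong bisimilarity classes):
  B0 = {s0, t0}
  B1 = {s1, t1}
s0 ∈ B0, t0 ∈ B0 → same block
Bisimilar ⇒ trace-equivalent.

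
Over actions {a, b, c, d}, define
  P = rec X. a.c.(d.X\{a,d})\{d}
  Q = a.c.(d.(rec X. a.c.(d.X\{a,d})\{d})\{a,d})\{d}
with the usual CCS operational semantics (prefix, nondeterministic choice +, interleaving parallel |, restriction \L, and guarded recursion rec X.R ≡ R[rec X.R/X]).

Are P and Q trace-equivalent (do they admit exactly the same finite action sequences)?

P's transition system — 3 states:
  u0 = rec X. a.c.(d.X\{a,d})\{d} has moves =a=> u1
  u1 = c.(d.(rec X. a.c.(d.X\{a,d})\{d})\{a,d})\{d} has moves =c=> u2
  u2 = (d.(rec X. a.c.(d.X\{a,d})\{d})\{a,d})\{d} has moves deadlocked
Q's transition system — 3 states:
  v0 = a.c.(d.(rec X. a.c.(d.X\{a,d})\{d})\{a,d})\{d} has moves =a=> v1
  v1 = c.(d.(rec X. a.c.(d.X\{a,d})\{d})\{a,d})\{d} has moves =c=> v2
  v2 = (d.(rec X. a.c.(d.X\{a,d})\{d})\{a,d})\{d} has moves deadlocked
Bisimilarity quotient blocks:
  B0 = {u0, v0}
  B1 = {u1, v1}
  B2 = {u2, v2}
u0 ∈ B0, v0 ∈ B0 → same block
Bisimilar ⇒ trace-equivalent.

trace-equivalent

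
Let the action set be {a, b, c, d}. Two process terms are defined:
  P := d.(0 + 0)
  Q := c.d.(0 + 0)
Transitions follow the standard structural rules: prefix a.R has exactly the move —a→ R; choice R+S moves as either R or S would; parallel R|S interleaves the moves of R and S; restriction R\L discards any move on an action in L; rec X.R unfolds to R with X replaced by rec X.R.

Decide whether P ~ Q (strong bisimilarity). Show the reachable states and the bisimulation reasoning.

LTS(P): 2 reachable states
  m0 = d.(0 + 0) → ··d··> m1
  m1 = 0 + 0 → deadlocked
LTS(Q): 3 reachable states
  n0 = c.d.(0 + 0) → ··c··> n1
  n1 = d.(0 + 0) → ··d··> n2
  n2 = 0 + 0 → deadlocked
Coarsest stable partition (strong bisimilarity classes):
  B0 = {m0, n1}
  B1 = {m1, n2}
  B2 = {n0}
m0 ∈ B0, n0 ∈ B2 → different blocks

NO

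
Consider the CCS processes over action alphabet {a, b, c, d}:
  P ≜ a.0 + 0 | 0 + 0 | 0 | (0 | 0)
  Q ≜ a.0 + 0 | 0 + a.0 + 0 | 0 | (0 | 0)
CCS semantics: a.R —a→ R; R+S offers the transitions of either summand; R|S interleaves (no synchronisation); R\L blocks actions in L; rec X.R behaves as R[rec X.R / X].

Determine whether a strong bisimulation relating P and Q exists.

bisimilar

Reachable graph of P (2 states):
  u0 = a.0 + 0 | 0 + 0 | 0 | (0 | 0) | —a→ u1
  u1 = 0 | ·
Reachable graph of Q (2 states):
  v0 = a.0 + 0 | 0 + a.0 + 0 | 0 | (0 | 0) | —a→ v1
  v1 = 0 | ·
Partition-refinement fixed point:
  B0 = {u0, v0}
  B1 = {u1, v1}
u0 ∈ B0, v0 ∈ B0 → same block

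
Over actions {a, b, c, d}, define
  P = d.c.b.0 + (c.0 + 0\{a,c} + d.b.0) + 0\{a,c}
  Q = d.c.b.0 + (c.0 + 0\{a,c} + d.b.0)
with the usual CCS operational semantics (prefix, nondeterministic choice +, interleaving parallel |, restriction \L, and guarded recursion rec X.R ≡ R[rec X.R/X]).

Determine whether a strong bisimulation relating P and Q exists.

P's transition system — 4 states:
  p0 = d.c.b.0 + (c.0 + 0\{a,c} + d.b.0) + 0\{a,c} has moves ··c··> p1, ··d··> p2, ··d··> p3
  p1 = 0 has moves stopped
  p2 = b.0 has moves ··b··> p1
  p3 = c.b.0 has moves ··c··> p2
Q's transition system — 4 states:
  q0 = d.c.b.0 + (c.0 + 0\{a,c} + d.b.0) has moves ··c··> q1, ··d··> q2, ··d··> q3
  q1 = 0 has moves stopped
  q2 = b.0 has moves ··b··> q1
  q3 = c.b.0 has moves ··c··> q2
Bisimilarity quotient blocks:
  B0 = {p0, q0}
  B1 = {p2, q2}
  B2 = {p1, q1}
  B3 = {p3, q3}
p0 ∈ B0, q0 ∈ B0 → same block

bisimilar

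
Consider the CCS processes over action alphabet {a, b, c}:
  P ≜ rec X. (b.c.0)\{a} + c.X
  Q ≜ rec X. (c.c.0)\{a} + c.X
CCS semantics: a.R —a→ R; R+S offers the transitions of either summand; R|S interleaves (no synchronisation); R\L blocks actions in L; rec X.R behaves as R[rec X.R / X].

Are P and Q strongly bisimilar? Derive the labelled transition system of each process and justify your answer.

NO

LTS(P): 3 reachable states
  s0 = rec X. (b.c.0)\{a} + c.X | =b=> s1, =c=> s0
  s1 = (c.0)\{a} | =c=> s2
  s2 = 0\{a} | ∅
LTS(Q): 3 reachable states
  t0 = rec X. (c.c.0)\{a} + c.X | =c=> t0, =c=> t1
  t1 = (c.0)\{a} | =c=> t2
  t2 = 0\{a} | ∅
Partition-refinement fixed point:
  B0 = {s0}
  B1 = {s1, t1}
  B2 = {s2, t2}
  B3 = {t0}
s0 ∈ B0, t0 ∈ B3 → different blocks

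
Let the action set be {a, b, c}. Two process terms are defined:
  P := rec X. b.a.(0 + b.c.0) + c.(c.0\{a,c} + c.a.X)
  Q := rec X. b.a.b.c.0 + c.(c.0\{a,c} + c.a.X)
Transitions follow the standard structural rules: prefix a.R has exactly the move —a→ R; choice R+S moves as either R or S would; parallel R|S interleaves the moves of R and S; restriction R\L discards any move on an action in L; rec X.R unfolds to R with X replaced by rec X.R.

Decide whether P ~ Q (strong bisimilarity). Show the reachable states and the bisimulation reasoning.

Reachable graph of P (8 states):
  p0 = rec X. b.a.(0 + b.c.0) + c.(c.0\{a,c} + c.a.X) → —b→ p1, —c→ p2
  p1 = a.(0 + b.c.0) → —a→ p3
  p2 = c.0\{a,c} + c.a.(rec X. b.a.(0 + b.c.0) + c.(c.0\{a,c} + c.a.X)) → —c→ p4, —c→ p5
  p3 = 0 + b.c.0 → —b→ p6
  p4 = 0\{a,c} → ∅
  p5 = a.(rec X. b.a.(0 + b.c.0) + c.(c.0\{a,c} + c.a.X)) → —a→ p0
  p6 = c.0 → —c→ p7
  p7 = 0 → ∅
Reachable graph of Q (8 states):
  q0 = rec X. b.a.b.c.0 + c.(c.0\{a,c} + c.a.X) → —b→ q1, —c→ q2
  q1 = a.b.c.0 → —a→ q3
  q2 = c.0\{a,c} + c.a.(rec X. b.a.b.c.0 + c.(c.0\{a,c} + c.a.X)) → —c→ q4, —c→ q5
  q3 = b.c.0 → —b→ q6
  q4 = 0\{a,c} → ∅
  q5 = a.(rec X. b.a.b.c.0 + c.(c.0\{a,c} + c.a.X)) → —a→ q0
  q6 = c.0 → —c→ q7
  q7 = 0 → ∅
Partition-refinement fixed point:
  B0 = {p0, q0}
  B1 = {p1, q1}
  B2 = {p3, q3}
  B3 = {p6, q6}
  B4 = {p4, p7, q4, q7}
  B5 = {p2, q2}
  B6 = {p5, q5}
p0 ∈ B0, q0 ∈ B0 → same block

P ~ Q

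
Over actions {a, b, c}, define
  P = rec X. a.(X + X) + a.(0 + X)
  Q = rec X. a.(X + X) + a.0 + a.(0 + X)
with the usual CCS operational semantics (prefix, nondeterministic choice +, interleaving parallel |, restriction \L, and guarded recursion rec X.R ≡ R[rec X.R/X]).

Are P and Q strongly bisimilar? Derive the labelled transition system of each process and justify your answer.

not bisimilar

LTS(P): 3 reachable states
  p0 = rec X. a.(X + X) + a.(0 + X) | =a=> p1, =a=> p2
  p1 = (rec X. a.(X + X) + a.(0 + X)) + (rec X. a.(X + X) + a.(0 + X)) | =a=> p1, =a=> p2
  p2 = 0 + (rec X. a.(X + X) + a.(0 + X)) | =a=> p1, =a=> p2
LTS(Q): 4 reachable states
  q0 = rec X. a.(X + X) + a.0 + a.(0 + X) | =a=> q1, =a=> q2, =a=> q3
  q1 = (rec X. a.(X + X) + a.0 + a.(0 + X)) + (rec X. a.(X + X) + a.0 + a.(0 + X)) | =a=> q1, =a=> q2, =a=> q3
  q2 = 0 | ∅
  q3 = 0 + (rec X. a.(X + X) + a.0 + a.(0 + X)) | =a=> q1, =a=> q2, =a=> q3
Bisimilarity quotient blocks:
  B0 = {p0, p1, p2}
  B1 = {q0, q1, q3}
  B2 = {q2}
p0 ∈ B0, q0 ∈ B1 → different blocks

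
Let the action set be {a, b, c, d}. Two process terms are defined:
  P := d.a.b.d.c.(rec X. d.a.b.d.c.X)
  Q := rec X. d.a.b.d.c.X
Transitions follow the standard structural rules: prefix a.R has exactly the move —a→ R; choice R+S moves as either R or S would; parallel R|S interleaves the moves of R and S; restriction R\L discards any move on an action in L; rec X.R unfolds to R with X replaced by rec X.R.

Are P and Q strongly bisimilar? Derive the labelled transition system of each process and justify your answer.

P ~ Q

Reachable graph of P (6 states):
  m0 = d.a.b.d.c.(rec X. d.a.b.d.c.X) ⊢ —d→ m1
  m1 = a.b.d.c.(rec X. d.a.b.d.c.X) ⊢ —a→ m2
  m2 = b.d.c.(rec X. d.a.b.d.c.X) ⊢ —b→ m3
  m3 = d.c.(rec X. d.a.b.d.c.X) ⊢ —d→ m4
  m4 = c.(rec X. d.a.b.d.c.X) ⊢ —c→ m5
  m5 = rec X. d.a.b.d.c.X ⊢ —d→ m1
Reachable graph of Q (5 states):
  n0 = rec X. d.a.b.d.c.X ⊢ —d→ n1
  n1 = a.b.d.c.(rec X. d.a.b.d.c.X) ⊢ —a→ n2
  n2 = b.d.c.(rec X. d.a.b.d.c.X) ⊢ —b→ n3
  n3 = d.c.(rec X. d.a.b.d.c.X) ⊢ —d→ n4
  n4 = c.(rec X. d.a.b.d.c.X) ⊢ —c→ n0
Bisimilarity quotient blocks:
  B0 = {m0, m5, n0}
  B1 = {m1, n1}
  B2 = {m2, n2}
  B3 = {m3, n3}
  B4 = {m4, n4}
m0 ∈ B0, n0 ∈ B0 → same block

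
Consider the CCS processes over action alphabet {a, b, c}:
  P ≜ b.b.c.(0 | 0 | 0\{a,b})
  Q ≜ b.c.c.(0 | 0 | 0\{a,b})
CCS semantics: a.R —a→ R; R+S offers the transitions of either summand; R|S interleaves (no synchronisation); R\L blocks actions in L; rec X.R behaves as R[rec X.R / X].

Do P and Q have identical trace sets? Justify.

NO — witness ⟨bb⟩

LTS(P): 4 reachable states
  s0 = b.b.c.(0 | 0 | 0\{a,b}) → ··b··> s1
  s1 = b.c.(0 | 0 | 0\{a,b}) → ··b··> s2
  s2 = c.(0 | 0 | 0\{a,b}) → ··c··> s3
  s3 = 0 | 0 | 0\{a,b} → stopped
LTS(Q): 4 reachable states
  t0 = b.c.c.(0 | 0 | 0\{a,b}) → ··b··> t1
  t1 = c.c.(0 | 0 | 0\{a,b}) → ··c··> t2
  t2 = c.(0 | 0 | 0\{a,b}) → ··c··> t3
  t3 = 0 | 0 | 0\{a,b} → stopped
Executing bb from P (initial set {s0}):
  step 1 (b): {s1}
  step 2 (b): {s2}
  — P admits the full trace.
Executing bb from Q (initial set {t0}):
  step 1 (b): {t1}
  step 2 (b): no successor for Q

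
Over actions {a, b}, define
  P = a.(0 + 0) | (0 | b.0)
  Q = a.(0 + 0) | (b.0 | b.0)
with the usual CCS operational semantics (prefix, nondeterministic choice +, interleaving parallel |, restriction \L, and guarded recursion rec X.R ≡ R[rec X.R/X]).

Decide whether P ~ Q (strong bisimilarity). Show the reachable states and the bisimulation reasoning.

LTS(P): 4 reachable states
  m0 = a.(0 + 0) | (0 | b.0) :: ··a··> m1, ··b··> m2
  m1 = (0 + 0) | (0 | b.0) :: ··b··> m3
  m2 = a.(0 + 0) | (0 | 0) :: ··a··> m3
  m3 = (0 + 0) | (0 | 0) :: ∅
LTS(Q): 8 reachable states
  n0 = a.(0 + 0) | (b.0 | b.0) :: ··a··> n1, ··b··> n2, ··b··> n3
  n1 = (0 + 0) | (b.0 | b.0) :: ··b··> n4, ··b··> n5
  n2 = a.(0 + 0) | (0 | b.0) :: ··a··> n4, ··b··> n6
  n3 = a.(0 + 0) | (b.0 | 0) :: ··a··> n5, ··b··> n6
  n4 = (0 + 0) | (0 | b.0) :: ··b··> n7
  n5 = (0 + 0) | (b.0 | 0) :: ··b··> n7
  n6 = a.(0 + 0) | (0 | 0) :: ··a··> n7
  n7 = (0 + 0) | (0 | 0) :: ∅
Coarsest stable partition (strong bisimilarity classes):
  B0 = {m0, n2, n3}
  B1 = {m2, n6}
  B2 = {m3, n7}
  B3 = {m1, n4, n5}
  B4 = {n0}
  B5 = {n1}
m0 ∈ B0, n0 ∈ B4 → different blocks

not bisimilar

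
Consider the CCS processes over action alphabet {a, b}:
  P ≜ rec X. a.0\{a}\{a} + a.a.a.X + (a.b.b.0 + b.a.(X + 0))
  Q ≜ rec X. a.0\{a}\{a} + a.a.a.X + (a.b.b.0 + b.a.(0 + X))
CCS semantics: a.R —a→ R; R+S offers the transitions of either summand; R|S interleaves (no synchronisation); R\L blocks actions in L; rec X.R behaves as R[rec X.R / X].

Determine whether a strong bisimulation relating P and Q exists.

P's transition system — 9 states:
  u0 = rec X. a.0\{a}\{a} + a.a.a.X + (a.b.b.0 + b.a.(X + 0)) has moves —a→ u1, —a→ u2, —a→ u3, —b→ u4
  u1 = 0\{a}\{a} has moves (no moves)
  u2 = a.a.(rec X. a.0\{a}\{a} + a.a.a.X + (a.b.b.0 + b.a.(X + 0))) has moves —a→ u5
  u3 = b.b.0 has moves —b→ u6
  u4 = a.((rec X. a.0\{a}\{a} + a.a.a.X + (a.b.b.0 + b.a.(X + 0))) + 0) has moves —a→ u7
  u5 = a.(rec X. a.0\{a}\{a} + a.a.a.X + (a.b.b.0 + b.a.(X + 0))) has moves —a→ u0
  u6 = b.0 has moves —b→ u8
  u7 = (rec X. a.0\{a}\{a} + a.a.a.X + (a.b.b.0 + b.a.(X + 0))) + 0 has moves —a→ u1, —a→ u2, —a→ u3, —b→ u4
  u8 = 0 has moves (no moves)
Q's transition system — 9 states:
  v0 = rec X. a.0\{a}\{a} + a.a.a.X + (a.b.b.0 + b.a.(0 + X)) has moves —a→ v1, —a→ v2, —a→ v3, —b→ v4
  v1 = 0\{a}\{a} has moves (no moves)
  v2 = a.a.(rec X. a.0\{a}\{a} + a.a.a.X + (a.b.b.0 + b.a.(0 + X))) has moves —a→ v5
  v3 = b.b.0 has moves —b→ v6
  v4 = a.(0 + (rec X. a.0\{a}\{a} + a.a.a.X + (a.b.b.0 + b.a.(0 + X)))) has moves —a→ v7
  v5 = a.(rec X. a.0\{a}\{a} + a.a.a.X + (a.b.b.0 + b.a.(0 + X))) has moves —a→ v0
  v6 = b.0 has moves —b→ v8
  v7 = 0 + (rec X. a.0\{a}\{a} + a.a.a.X + (a.b.b.0 + b.a.(0 + X))) has moves —a→ v1, —a→ v2, —a→ v3, —b→ v4
  v8 = 0 has moves (no moves)
Coarsest stable partition (strong bisimilarity classes):
  B0 = {u0, u7, v0, v7}
  B1 = {u4, u5, v4, v5}
  B2 = {u1, u8, v1, v8}
  B3 = {u2, v2}
  B4 = {u3, v3}
  B5 = {u6, v6}
u0 ∈ B0, v0 ∈ B0 → same block

YES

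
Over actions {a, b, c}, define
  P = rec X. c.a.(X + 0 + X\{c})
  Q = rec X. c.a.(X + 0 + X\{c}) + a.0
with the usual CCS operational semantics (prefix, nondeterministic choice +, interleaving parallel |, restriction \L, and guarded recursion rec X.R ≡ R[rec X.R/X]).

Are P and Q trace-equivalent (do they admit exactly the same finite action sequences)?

Reachable graph of P (3 states):
  u0 = rec X. c.a.(X + 0 + X\{c}) ⊢ ··c··> u1
  u1 = a.((rec X. c.a.(X + 0 + X\{c})) + 0 + (rec X. c.a.(X + 0 + X\{c}))\{c}) ⊢ ··a··> u2
  u2 = (rec X. c.a.(X + 0 + X\{c})) + 0 + (rec X. c.a.(X + 0 + X\{c}))\{c} ⊢ ··c··> u1
Reachable graph of Q (5 states):
  v0 = rec X. c.a.(X + 0 + X\{c}) + a.0 ⊢ ··a··> v1, ··c··> v2
  v1 = 0 ⊢ stopped
  v2 = a.((rec X. c.a.(X + 0 + X\{c}) + a.0) + 0 + (rec X. c.a.(X + 0 + X\{c}) + a.0)\{c}) ⊢ ··a··> v3
  v3 = (rec X. c.a.(X + 0 + X\{c}) + a.0) + 0 + (rec X. c.a.(X + 0 + X\{c}) + a.0)\{c} ⊢ ··a··> v1, ··a··> v4, ··c··> v2
  v4 = 0\{c} ⊢ stopped
Run σ = ⟨a⟩ on Q: start {v0}
  step 1 (a): {v1}
  — Q admits the full trace.
Run σ = ⟨a⟩ on P: start {u0}
  step 1 (a): ∅  — P cannot continue

traces(P) ≠ traces(Q) — witness ⟨a⟩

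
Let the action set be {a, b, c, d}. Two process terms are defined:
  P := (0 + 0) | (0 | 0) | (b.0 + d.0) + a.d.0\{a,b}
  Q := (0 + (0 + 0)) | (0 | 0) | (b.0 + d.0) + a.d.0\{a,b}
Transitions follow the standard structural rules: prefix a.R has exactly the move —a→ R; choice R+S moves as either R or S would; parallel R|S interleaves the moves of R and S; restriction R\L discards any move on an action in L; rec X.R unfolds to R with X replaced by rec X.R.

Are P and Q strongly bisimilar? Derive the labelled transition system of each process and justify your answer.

YES

LTS(P): 4 reachable states
  s0 = (0 + 0) | (0 | 0) | (b.0 + d.0) + a.d.0\{a,b} | —a→ s1, —b→ s2, —d→ s2
  s1 = d.0\{a,b} | —d→ s3
  s2 = (0 + 0) | (0 | 0) | 0 | deadlocked
  s3 = 0\{a,b} | deadlocked
LTS(Q): 4 reachable states
  t0 = (0 + (0 + 0)) | (0 | 0) | (b.0 + d.0) + a.d.0\{a,b} | —a→ t1, —b→ t2, —d→ t2
  t1 = d.0\{a,b} | —d→ t3
  t2 = (0 + (0 + 0)) | (0 | 0) | 0 | deadlocked
  t3 = 0\{a,b} | deadlocked
Coarsest stable partition (strong bisimilarity classes):
  B0 = {s0, t0}
  B1 = {s2, s3, t2, t3}
  B2 = {s1, t1}
s0 ∈ B0, t0 ∈ B0 → same block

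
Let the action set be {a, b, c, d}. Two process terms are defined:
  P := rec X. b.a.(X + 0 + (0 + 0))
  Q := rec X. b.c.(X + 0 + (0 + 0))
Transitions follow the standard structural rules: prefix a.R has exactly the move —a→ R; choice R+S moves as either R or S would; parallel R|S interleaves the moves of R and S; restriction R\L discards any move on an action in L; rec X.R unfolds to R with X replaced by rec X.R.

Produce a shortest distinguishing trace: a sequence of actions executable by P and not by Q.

Reachable graph of P (3 states):
  u0 = rec X. b.a.(X + 0 + (0 + 0)) → =b=> u1
  u1 = a.((rec X. b.a.(X + 0 + (0 + 0))) + 0 + (0 + 0)) → =a=> u2
  u2 = (rec X. b.a.(X + 0 + (0 + 0))) + 0 + (0 + 0) → =b=> u1
Reachable graph of Q (3 states):
  v0 = rec X. b.c.(X + 0 + (0 + 0)) → =b=> v1
  v1 = c.((rec X. b.c.(X + 0 + (0 + 0))) + 0 + (0 + 0)) → =c=> v2
  v2 = (rec X. b.c.(X + 0 + (0 + 0))) + 0 + (0 + 0) → =b=> v1
Executing ba from P (initial set {u0}):
  after b @ step 1: {u1}
  after a @ step 2: {u2}
  ✓ P
Executing ba from Q (initial set {v0}):
  after b @ step 1: {v1}
  after a @ step 2: no successor for Q

ba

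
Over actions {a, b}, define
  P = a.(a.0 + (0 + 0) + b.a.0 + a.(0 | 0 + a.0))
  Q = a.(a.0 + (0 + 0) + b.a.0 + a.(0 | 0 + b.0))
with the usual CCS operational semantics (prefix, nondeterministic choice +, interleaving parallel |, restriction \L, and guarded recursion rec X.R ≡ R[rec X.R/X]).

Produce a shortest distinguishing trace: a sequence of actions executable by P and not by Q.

aaa

Reachable graph of P (5 states):
  u0 = a.(a.0 + (0 + 0) + b.a.0 + a.(0 | 0 + a.0)) | ··a··> u1
  u1 = a.0 + (0 + 0) + b.a.0 + a.(0 | 0 + a.0) | ··a··> u2, ··a··> u3, ··b··> u4
  u2 = 0 | deadlocked
  u3 = 0 | 0 + a.0 | ··a··> u2
  u4 = a.0 | ··a··> u2
Reachable graph of Q (5 states):
  v0 = a.(a.0 + (0 + 0) + b.a.0 + a.(0 | 0 + b.0)) | ··a··> v1
  v1 = a.0 + (0 + 0) + b.a.0 + a.(0 | 0 + b.0) | ··a··> v2, ··a··> v3, ··b··> v4
  v2 = 0 | deadlocked
  v3 = 0 | 0 + b.0 | ··b··> v2
  v4 = a.0 | ··a··> v2
Run σ = ⟨aaa⟩ on P: start {u0}
  [1] a ⇒ {u1}
  [2] a ⇒ {u2, u3}
  [3] a ⇒ {u2}
  ✓ P
Run σ = ⟨aaa⟩ on Q: start {v0}
  [1] a ⇒ {v1}
  [2] a ⇒ {v2, v3}
  [3] a ⇒ ∅  — Q cannot continue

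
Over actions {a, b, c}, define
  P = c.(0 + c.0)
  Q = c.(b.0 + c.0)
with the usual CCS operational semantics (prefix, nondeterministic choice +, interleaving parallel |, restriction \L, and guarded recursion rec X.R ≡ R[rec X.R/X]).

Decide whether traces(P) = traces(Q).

LTS(P): 3 reachable states
  m0 = c.(0 + c.0) | -c-> m1
  m1 = 0 + c.0 | -c-> m2
  m2 = 0 | (no moves)
LTS(Q): 3 reachable states
  n0 = c.(b.0 + c.0) | -c-> n1
  n1 = b.0 + c.0 | -b-> n2, -c-> n2
  n2 = 0 | (no moves)
Run σ = ⟨cb⟩ on Q: start {n0}
  [1] c ⇒ {n1}
  [2] b ⇒ {n2}
  Q completes σ.
Run σ = ⟨cb⟩ on P: start {m0}
  [1] c ⇒ {m1}
  [2] b ⇒ ∅ (P stuck)

NO — witness ⟨cb⟩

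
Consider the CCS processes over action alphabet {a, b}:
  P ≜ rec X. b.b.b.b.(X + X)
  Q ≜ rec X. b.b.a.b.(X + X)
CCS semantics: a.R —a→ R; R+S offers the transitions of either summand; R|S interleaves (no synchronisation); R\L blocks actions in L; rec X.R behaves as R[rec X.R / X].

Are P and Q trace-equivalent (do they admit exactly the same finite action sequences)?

trace-distinct — witness ⟨bbb⟩

P's transition system — 5 states:
  s0 = rec X. b.b.b.b.(X + X) ⊢ --b--▸ s1
  s1 = b.b.b.((rec X. b.b.b.b.(X + X)) + (rec X. b.b.b.b.(X + X))) ⊢ --b--▸ s2
  s2 = b.b.((rec X. b.b.b.b.(X + X)) + (rec X. b.b.b.b.(X + X))) ⊢ --b--▸ s3
  s3 = b.((rec X. b.b.b.b.(X + X)) + (rec X. b.b.b.b.(X + X))) ⊢ --b--▸ s4
  s4 = (rec X. b.b.b.b.(X + X)) + (rec X. b.b.b.b.(X + X)) ⊢ --b--▸ s1
Q's transition system — 5 states:
  t0 = rec X. b.b.a.b.(X + X) ⊢ --b--▸ t1
  t1 = b.a.b.((rec X. b.b.a.b.(X + X)) + (rec X. b.b.a.b.(X + X))) ⊢ --b--▸ t2
  t2 = a.b.((rec X. b.b.a.b.(X + X)) + (rec X. b.b.a.b.(X + X))) ⊢ --a--▸ t3
  t3 = b.((rec X. b.b.a.b.(X + X)) + (rec X. b.b.a.b.(X + X))) ⊢ --b--▸ t4
  t4 = (rec X. b.b.a.b.(X + X)) + (rec X. b.b.a.b.(X + X)) ⊢ --b--▸ t1
Trace ⟨bbb⟩ through P, begin at {s0}:
  after b @ step 1: {s1}
  after b @ step 2: {s2}
  after b @ step 3: {s3}
  P completes σ.
Trace ⟨bbb⟩ through Q, begin at {t0}:
  after b @ step 1: {t1}
  after b @ step 2: {t2}
  after b @ step 3: ∅ (Q stuck)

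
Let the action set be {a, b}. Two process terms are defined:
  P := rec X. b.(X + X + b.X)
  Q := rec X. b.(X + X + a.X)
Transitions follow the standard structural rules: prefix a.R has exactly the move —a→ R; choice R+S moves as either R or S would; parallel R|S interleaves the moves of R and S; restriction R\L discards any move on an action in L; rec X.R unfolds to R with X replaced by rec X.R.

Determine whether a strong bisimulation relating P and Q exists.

LTS(P): 2 reachable states
  s0 = rec X. b.(X + X + b.X) :: =b=> s1
  s1 = (rec X. b.(X + X + b.X)) + (rec X. b.(X + X + b.X)) + b.(rec X. b.(X + X + b.X)) :: =b=> s0, =b=> s1
LTS(Q): 2 reachable states
  t0 = rec X. b.(X + X + a.X) :: =b=> t1
  t1 = (rec X. b.(X + X + a.X)) + (rec X. b.(X + X + a.X)) + a.(rec X. b.(X + X + a.X)) :: =a=> t0, =b=> t1
Bisimilarity quotient blocks:
  B0 = {s0, s1}
  B1 = {t0}
  B2 = {t1}
s0 ∈ B0, t0 ∈ B1 → different blocks

NO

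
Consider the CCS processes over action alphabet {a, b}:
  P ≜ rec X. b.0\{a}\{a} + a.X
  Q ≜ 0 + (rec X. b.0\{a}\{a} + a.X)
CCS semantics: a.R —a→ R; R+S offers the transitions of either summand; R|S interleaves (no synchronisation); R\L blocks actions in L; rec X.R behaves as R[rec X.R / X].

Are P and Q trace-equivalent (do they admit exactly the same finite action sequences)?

trace-equivalent

Reachable graph of P (2 states):
  p0 = rec X. b.0\{a}\{a} + a.X → =a=> p0, =b=> p1
  p1 = 0\{a}\{a} → ·
Reachable graph of Q (3 states):
  q0 = 0 + (rec X. b.0\{a}\{a} + a.X) → =a=> q1, =b=> q2
  q1 = rec X. b.0\{a}\{a} + a.X → =a=> q1, =b=> q2
  q2 = 0\{a}\{a} → ·
Coarsest stable partition (strong bisimilarity classes):
  B0 = {p0, q0, q1}
  B1 = {p1, q2}
p0 ∈ B0, q0 ∈ B0 → same block
Bisimilar ⇒ trace-equivalent.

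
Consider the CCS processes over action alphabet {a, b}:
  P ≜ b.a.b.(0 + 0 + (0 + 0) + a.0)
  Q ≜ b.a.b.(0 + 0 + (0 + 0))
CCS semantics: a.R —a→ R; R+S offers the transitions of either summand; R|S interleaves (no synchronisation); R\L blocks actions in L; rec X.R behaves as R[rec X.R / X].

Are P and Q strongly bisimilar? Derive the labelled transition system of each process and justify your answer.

NO

LTS(P): 5 reachable states
  p0 = b.a.b.(0 + 0 + (0 + 0) + a.0) | -b-> p1
  p1 = a.b.(0 + 0 + (0 + 0) + a.0) | -a-> p2
  p2 = b.(0 + 0 + (0 + 0) + a.0) | -b-> p3
  p3 = 0 + 0 + (0 + 0) + a.0 | -a-> p4
  p4 = 0 | ·
LTS(Q): 4 reachable states
  q0 = b.a.b.(0 + 0 + (0 + 0)) | -b-> q1
  q1 = a.b.(0 + 0 + (0 + 0)) | -a-> q2
  q2 = b.(0 + 0 + (0 + 0)) | -b-> q3
  q3 = 0 + 0 + (0 + 0) | ·
Coarsest stable partition (strong bisimilarity classes):
  B0 = {p0}
  B1 = {p1}
  B2 = {p2}
  B3 = {p3}
  B4 = {p4, q3}
  B5 = {q0}
  B6 = {q1}
  B7 = {q2}
p0 ∈ B0, q0 ∈ B5 → different blocks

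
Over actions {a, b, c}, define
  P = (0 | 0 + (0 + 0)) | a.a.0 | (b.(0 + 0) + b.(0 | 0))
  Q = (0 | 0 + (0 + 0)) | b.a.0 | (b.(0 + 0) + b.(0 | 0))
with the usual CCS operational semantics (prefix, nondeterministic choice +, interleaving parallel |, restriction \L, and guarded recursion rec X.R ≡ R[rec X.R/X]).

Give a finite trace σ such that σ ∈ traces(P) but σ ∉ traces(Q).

a

P's transition system — 9 states:
  m0 = (0 | 0 + (0 + 0)) | a.a.0 | (b.(0 + 0) + b.(0 | 0)) | =a=> m1, =b=> m2, =b=> m3
  m1 = (0 | 0 + (0 + 0)) | a.0 | (b.(0 + 0) + b.(0 | 0)) | =a=> m4, =b=> m5, =b=> m6
  m2 = (0 | 0 + (0 + 0)) | a.a.0 | (0 + 0) | =a=> m5
  m3 = (0 | 0 + (0 + 0)) | a.a.0 | (0 | 0) | =a=> m6
  m4 = (0 | 0 + (0 + 0)) | 0 | (b.(0 + 0) + b.(0 | 0)) | =b=> m7, =b=> m8
  m5 = (0 | 0 + (0 + 0)) | a.0 | (0 + 0) | =a=> m7
  m6 = (0 | 0 + (0 + 0)) | a.0 | (0 | 0) | =a=> m8
  m7 = (0 | 0 + (0 + 0)) | 0 | (0 + 0) | stopped
  m8 = (0 | 0 + (0 + 0)) | 0 | (0 | 0) | stopped
Q's transition system — 9 states:
  n0 = (0 | 0 + (0 + 0)) | b.a.0 | (b.(0 + 0) + b.(0 | 0)) | =b=> n1, =b=> n2, =b=> n3
  n1 = (0 | 0 + (0 + 0)) | a.0 | (b.(0 + 0) + b.(0 | 0)) | =a=> n4, =b=> n5, =b=> n6
  n2 = (0 | 0 + (0 + 0)) | b.a.0 | (0 + 0) | =b=> n5
  n3 = (0 | 0 + (0 + 0)) | b.a.0 | (0 | 0) | =b=> n6
  n4 = (0 | 0 + (0 + 0)) | 0 | (b.(0 + 0) + b.(0 | 0)) | =b=> n7, =b=> n8
  n5 = (0 | 0 + (0 + 0)) | a.0 | (0 + 0) | =a=> n7
  n6 = (0 | 0 + (0 + 0)) | a.0 | (0 | 0) | =a=> n8
  n7 = (0 | 0 + (0 + 0)) | 0 | (0 + 0) | stopped
  n8 = (0 | 0 + (0 + 0)) | 0 | (0 | 0) | stopped
Trace ⟨a⟩ through P, begin at {m0}:
  step 1 (a): {m1}
  ✓ P
Trace ⟨a⟩ through Q, begin at {n0}:
  step 1 (a): no successor for Q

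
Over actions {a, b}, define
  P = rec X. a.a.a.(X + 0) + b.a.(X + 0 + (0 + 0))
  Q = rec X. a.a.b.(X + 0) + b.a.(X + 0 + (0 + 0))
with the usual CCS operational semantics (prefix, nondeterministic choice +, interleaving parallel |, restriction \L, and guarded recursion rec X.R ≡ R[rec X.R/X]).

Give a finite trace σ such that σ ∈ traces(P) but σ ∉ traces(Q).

P's transition system — 6 states:
  m0 = rec X. a.a.a.(X + 0) + b.a.(X + 0 + (0 + 0)) ⊢ =a=> m1, =b=> m2
  m1 = a.a.((rec X. a.a.a.(X + 0) + b.a.(X + 0 + (0 + 0))) + 0) ⊢ =a=> m3
  m2 = a.((rec X. a.a.a.(X + 0) + b.a.(X + 0 + (0 + 0))) + 0 + (0 + 0)) ⊢ =a=> m4
  m3 = a.((rec X. a.a.a.(X + 0) + b.a.(X + 0 + (0 + 0))) + 0) ⊢ =a=> m5
  m4 = (rec X. a.a.a.(X + 0) + b.a.(X + 0 + (0 + 0))) + 0 + (0 + 0) ⊢ =a=> m1, =b=> m2
  m5 = (rec X. a.a.a.(X + 0) + b.a.(X + 0 + (0 + 0))) + 0 ⊢ =a=> m1, =b=> m2
Q's transition system — 6 states:
  n0 = rec X. a.a.b.(X + 0) + b.a.(X + 0 + (0 + 0)) ⊢ =a=> n1, =b=> n2
  n1 = a.b.((rec X. a.a.b.(X + 0) + b.a.(X + 0 + (0 + 0))) + 0) ⊢ =a=> n3
  n2 = a.((rec X. a.a.b.(X + 0) + b.a.(X + 0 + (0 + 0))) + 0 + (0 + 0)) ⊢ =a=> n4
  n3 = b.((rec X. a.a.b.(X + 0) + b.a.(X + 0 + (0 + 0))) + 0) ⊢ =b=> n5
  n4 = (rec X. a.a.b.(X + 0) + b.a.(X + 0 + (0 + 0))) + 0 + (0 + 0) ⊢ =a=> n1, =b=> n2
  n5 = (rec X. a.a.b.(X + 0) + b.a.(X + 0 + (0 + 0))) + 0 ⊢ =a=> n1, =b=> n2
Run σ = ⟨aaa⟩ on P: start {m0}
  step 1 (a): {m1}
  step 2 (a): {m3}
  step 3 (a): {m5}
  ✓ P
Run σ = ⟨aaa⟩ on Q: start {n0}
  step 1 (a): {n1}
  step 2 (a): {n3}
  step 3 (a): ∅  — Q cannot continue

aaa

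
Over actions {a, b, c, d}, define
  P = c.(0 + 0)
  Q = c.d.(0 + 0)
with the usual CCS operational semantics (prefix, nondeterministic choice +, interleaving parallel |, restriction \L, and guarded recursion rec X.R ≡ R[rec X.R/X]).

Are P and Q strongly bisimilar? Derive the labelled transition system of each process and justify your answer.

not bisimilar

Reachable graph of P (2 states):
  s0 = c.(0 + 0) → --c--▸ s1
  s1 = 0 + 0 → ·
Reachable graph of Q (3 states):
  t0 = c.d.(0 + 0) → --c--▸ t1
  t1 = d.(0 + 0) → --d--▸ t2
  t2 = 0 + 0 → ·
Partition-refinement fixed point:
  B0 = {s0}
  B1 = {s1, t2}
  B2 = {t0}
  B3 = {t1}
s0 ∈ B0, t0 ∈ B2 → different blocks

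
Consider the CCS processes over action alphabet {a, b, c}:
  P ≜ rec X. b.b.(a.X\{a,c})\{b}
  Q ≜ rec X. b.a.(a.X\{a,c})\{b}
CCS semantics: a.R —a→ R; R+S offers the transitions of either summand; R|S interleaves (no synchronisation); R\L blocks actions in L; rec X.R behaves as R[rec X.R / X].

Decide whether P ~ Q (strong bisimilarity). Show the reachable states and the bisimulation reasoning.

Reachable graph of P (4 states):
  p0 = rec X. b.b.(a.X\{a,c})\{b} :: -b-> p1
  p1 = b.(a.(rec X. b.b.(a.X\{a,c})\{b})\{a,c})\{b} :: -b-> p2
  p2 = (a.(rec X. b.b.(a.X\{a,c})\{b})\{a,c})\{b} :: -a-> p3
  p3 = (rec X. b.b.(a.X\{a,c})\{b})\{a,c}\{b} :: ·
Reachable graph of Q (4 states):
  q0 = rec X. b.a.(a.X\{a,c})\{b} :: -b-> q1
  q1 = a.(a.(rec X. b.a.(a.X\{a,c})\{b})\{a,c})\{b} :: -a-> q2
  q2 = (a.(rec X. b.a.(a.X\{a,c})\{b})\{a,c})\{b} :: -a-> q3
  q3 = (rec X. b.a.(a.X\{a,c})\{b})\{a,c}\{b} :: ·
Coarsest stable partition (strong bisimilarity classes):
  B0 = {p0}
  B1 = {p1}
  B2 = {p2, q2}
  B3 = {p3, q3}
  B4 = {q0}
  B5 = {q1}
p0 ∈ B0, q0 ∈ B4 → different blocks

P ≁ Q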